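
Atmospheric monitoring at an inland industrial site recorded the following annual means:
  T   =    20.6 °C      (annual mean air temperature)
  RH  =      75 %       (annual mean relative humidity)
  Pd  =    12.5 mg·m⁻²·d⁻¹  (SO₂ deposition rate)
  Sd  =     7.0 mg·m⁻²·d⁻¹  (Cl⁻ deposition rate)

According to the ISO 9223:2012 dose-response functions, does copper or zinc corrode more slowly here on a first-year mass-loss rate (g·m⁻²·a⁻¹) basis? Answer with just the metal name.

zinc

copper: f(T) = -0.080·(T−10) [T>10 °C] = -0.8480
  SO₂ term: 0.0053·12.5^0.26·exp(0.059·75-0.8480) = 0.3655
  Cl⁻ term: 0.01025·7.0^0.27·exp(0.036·75+0.049·20.6) = 0.7077
  r_corr = 0.3655 + 0.7077 = 1.073 μm/a
  mass loss = 1.073 μm/a × 8.96 g/cm³ = 9.617 g·m⁻²·a⁻¹
zinc: T>10 °C ⇒ hinge -0.071·(20.6−10) = -0.7526
  Pd branch = 0.0129·Pd^0.44·e^(0.046·RH+f) = 0.5817 μm/a
  Cl⁻ term: 0.0175·7.0^0.57·exp(0.008·75+0.085·20.6) = 0.5569
  sum: 0.5817 + 0.5569 → r_corr = 1.139 μm/a
  mass loss = 1.139 μm/a × 7.14 g/cm³ = 8.13 g·m⁻²·a⁻¹
Ordering by g·m⁻²·a⁻¹: copper (9.62) > zinc (8.13)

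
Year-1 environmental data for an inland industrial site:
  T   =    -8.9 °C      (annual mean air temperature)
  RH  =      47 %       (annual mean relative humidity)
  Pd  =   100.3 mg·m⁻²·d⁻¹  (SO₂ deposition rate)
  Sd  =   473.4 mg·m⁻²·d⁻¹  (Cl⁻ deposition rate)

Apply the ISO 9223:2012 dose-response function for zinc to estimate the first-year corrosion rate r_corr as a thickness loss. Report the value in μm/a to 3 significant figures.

zinc: f(T) = +0.038·(T−10) [T≤10 °C] = -0.7182
  sulphur-dioxide contribution → 0.4151 μm/a
  chloride contribution → 0.4006 μm/a
  total first-year rate 0.8157 μm/a

r_corr = 0.816 μm/a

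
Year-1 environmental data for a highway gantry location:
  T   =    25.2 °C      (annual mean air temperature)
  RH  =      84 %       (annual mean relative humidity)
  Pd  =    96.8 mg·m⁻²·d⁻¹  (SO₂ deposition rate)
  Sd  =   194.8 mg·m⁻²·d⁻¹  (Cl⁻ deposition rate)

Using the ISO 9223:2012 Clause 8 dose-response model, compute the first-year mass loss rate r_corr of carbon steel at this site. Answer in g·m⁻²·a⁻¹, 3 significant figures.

r_corr = 1.28e+03 g·m⁻²·a⁻¹

carbon steel: T>10 °C ⇒ hinge -0.054·(25.2−10) = -0.8208
  sulphur-dioxide contribution → 45.06 μm/a
  chloride contribution → 117.4 μm/a
  total first-year rate 162.5 μm/a
Convert to mass loss: 162.5 μm/a × 7.85 g/cm³ = 1276 g·m⁻²·a⁻¹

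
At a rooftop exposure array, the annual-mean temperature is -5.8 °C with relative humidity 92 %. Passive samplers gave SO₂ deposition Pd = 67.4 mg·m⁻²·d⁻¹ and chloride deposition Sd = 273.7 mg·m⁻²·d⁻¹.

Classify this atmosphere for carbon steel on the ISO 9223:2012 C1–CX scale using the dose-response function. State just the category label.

carbon steel: temperature factor f = +0.150·(-15.8) = -2.3700
  sulphur-dioxide contribution → 9.305 μm/a
  chloride contribution → 54.64 μm/a
  total first-year rate 63.94 μm/a
ISO 9223 Table 2 (carbon steel): 50 < 63.9 ≤ 80 μm/a ⇒ C4

C4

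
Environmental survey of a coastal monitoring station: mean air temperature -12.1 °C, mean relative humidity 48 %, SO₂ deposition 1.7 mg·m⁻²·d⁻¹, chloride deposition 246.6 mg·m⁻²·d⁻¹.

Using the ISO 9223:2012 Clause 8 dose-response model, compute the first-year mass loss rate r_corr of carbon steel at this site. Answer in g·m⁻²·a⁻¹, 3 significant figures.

r_corr = 74.9 g·m⁻²·a⁻¹

carbon steel: T≤10 °C ⇒ hinge +0.150·(-12.1−10) = -3.3150
  Pd branch = 1.77·Pd^0.52·e^(0.02·RH+f) = 0.2213 μm/a
  Cl⁻ term: 0.102·246.6^0.62·exp(0.033·48+0.04·-12.1) = 9.319
  r_corr = 0.2213 + 9.319 = 9.54 μm/a
Convert to mass loss: 9.54 μm/a × 7.85 g/cm³ = 74.89 g·m⁻²·a⁻¹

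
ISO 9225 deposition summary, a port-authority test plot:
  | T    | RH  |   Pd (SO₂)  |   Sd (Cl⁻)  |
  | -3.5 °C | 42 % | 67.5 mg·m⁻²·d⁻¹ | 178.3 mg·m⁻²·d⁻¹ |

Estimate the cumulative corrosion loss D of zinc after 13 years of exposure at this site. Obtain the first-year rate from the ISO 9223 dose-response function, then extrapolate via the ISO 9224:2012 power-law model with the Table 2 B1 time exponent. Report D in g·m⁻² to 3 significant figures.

zinc: f(T) = +0.038·(T−10) [T≤10 °C] = -0.5130
  Pd branch = 0.0129·Pd^0.44·e^(0.046·RH+f) = 0.3402 μm/a
  Cl⁻ term: 0.0175·178.3^0.57·exp(0.008·42+0.085·-3.5) = 0.3491
  sum: 0.3402 + 0.3491 → r_corr = 0.6893 μm/a
ISO 9224: D(t) = r_corr · t^b with b = 0.813 (zinc, B1)
  D(13) = 0.6893 × 13^0.813 = 0.6893 × 8.047 = 5.547 μm
  Mass loss = 5.547 μm × 7.14 g/cm³ = 39.6 g·m⁻²

D(13) = 39.6 g·m⁻²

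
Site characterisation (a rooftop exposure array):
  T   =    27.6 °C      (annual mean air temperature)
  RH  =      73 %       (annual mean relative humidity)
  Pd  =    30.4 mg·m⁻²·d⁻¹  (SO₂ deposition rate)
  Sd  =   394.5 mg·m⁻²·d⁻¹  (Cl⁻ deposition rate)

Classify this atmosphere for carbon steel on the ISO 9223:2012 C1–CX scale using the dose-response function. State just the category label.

carbon steel: T>10 °C ⇒ hinge -0.054·(27.6−10) = -0.9504
  Pd branch = 1.77·Pd^0.52·e^(0.02·RH+f) = 17.39 μm/a
  Sd branch = 0.102·Sd^0.62·e^(0.033·RH+0.04·T) = 139.3 μm/a
  r_corr = 17.39 + 139.3 = 156.7 μm/a
Category bounds: 80…200 μm/a bracket r_corr ⇒ C5

C5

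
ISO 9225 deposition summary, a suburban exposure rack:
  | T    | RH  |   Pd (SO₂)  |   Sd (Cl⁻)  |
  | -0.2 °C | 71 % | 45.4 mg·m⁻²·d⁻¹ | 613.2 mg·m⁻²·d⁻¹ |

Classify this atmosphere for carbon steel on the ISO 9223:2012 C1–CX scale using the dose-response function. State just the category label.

C4

carbon steel: f(T) = +0.150·(T−10) [T≤10 °C] = -1.5300
  Pd branch = 1.77·Pd^0.52·e^(0.02·RH+f) = 11.53 μm/a
  Sd branch = 0.102·Sd^0.62·e^(0.033·RH+0.04·T) = 56.36 μm/a
  r_corr = 11.53 + 56.36 = 67.89 μm/a
ISO 9223 Table 2 (carbon steel): 50 < 67.9 ≤ 80 μm/a ⇒ C4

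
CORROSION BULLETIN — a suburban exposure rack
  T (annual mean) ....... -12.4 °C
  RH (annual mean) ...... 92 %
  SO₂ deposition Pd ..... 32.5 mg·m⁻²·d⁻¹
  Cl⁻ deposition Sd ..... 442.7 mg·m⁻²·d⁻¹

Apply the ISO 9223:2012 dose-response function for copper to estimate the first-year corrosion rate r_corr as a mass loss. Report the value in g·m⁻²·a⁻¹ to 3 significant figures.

copper: temperature factor f = +0.126·(-22.4) = -2.8224
  SO₂ term: 0.0053·32.5^0.26·exp(0.059·92-2.8224) = 0.1774
  Cl⁻ term: 0.01025·442.7^0.27·exp(0.036·92+0.049·-12.4) = 0.7937
  r_corr = 0.1774 + 0.7937 = 0.9711 μm/a
Convert to mass loss: 0.9711 μm/a × 8.96 g/cm³ = 8.701 g·m⁻²·a⁻¹

r_corr = 8.70 g·m⁻²·a⁻¹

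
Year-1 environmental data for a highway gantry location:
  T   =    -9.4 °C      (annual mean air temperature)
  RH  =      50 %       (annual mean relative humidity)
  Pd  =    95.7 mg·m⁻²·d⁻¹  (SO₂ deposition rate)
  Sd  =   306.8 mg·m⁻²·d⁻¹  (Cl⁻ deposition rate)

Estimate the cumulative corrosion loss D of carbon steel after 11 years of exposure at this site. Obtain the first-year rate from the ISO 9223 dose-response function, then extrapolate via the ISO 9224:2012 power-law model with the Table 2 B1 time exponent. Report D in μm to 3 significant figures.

carbon steel: f(T) = +0.150·(T−10) [T≤10 °C] = -2.9100
  SO₂ term: 1.77·95.7^0.52·exp(0.02·50-2.9100) = 2.809
  Cl⁻ term: 0.102·306.8^0.62·exp(0.033·50+0.04·-9.4) = 12.7
  r_corr = 2.809 + 12.7 = 15.51 μm/a
Long-term exponent b (ISO 9224 Table 2, B1) = 0.523
  D(11) = 15.51 × 11^0.523 = 15.51 × 3.505 = 54.35 μm

D(11) = 54.3 μm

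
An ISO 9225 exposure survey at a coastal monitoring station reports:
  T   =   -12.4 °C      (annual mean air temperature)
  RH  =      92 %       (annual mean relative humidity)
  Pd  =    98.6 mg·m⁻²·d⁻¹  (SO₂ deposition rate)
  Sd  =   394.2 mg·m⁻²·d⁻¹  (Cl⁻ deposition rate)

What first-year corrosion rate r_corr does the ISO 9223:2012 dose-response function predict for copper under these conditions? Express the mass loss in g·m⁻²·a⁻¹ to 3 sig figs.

r_corr = 9.01 g·m⁻²·a⁻¹

copper: T≤10 °C ⇒ hinge +0.126·(-12.4−10) = -2.8224
  SO₂ term: 0.0053·98.6^0.26·exp(0.059·92-2.8224) = 0.2367
  Sd branch = 0.01025·Sd^0.27·e^(0.036·RH+0.049·T) = 0.7693 μm/a
  r_corr = 0.2367 + 0.7693 = 1.006 μm/a
Convert to mass loss: 1.006 μm/a × 8.96 g/cm³ = 9.014 g·m⁻²·a⁻¹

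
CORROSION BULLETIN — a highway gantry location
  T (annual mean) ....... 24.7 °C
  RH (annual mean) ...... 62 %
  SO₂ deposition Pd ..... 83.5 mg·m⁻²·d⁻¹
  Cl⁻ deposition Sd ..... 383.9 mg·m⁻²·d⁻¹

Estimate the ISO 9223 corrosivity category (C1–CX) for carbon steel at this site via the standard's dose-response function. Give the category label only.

carbon steel: temperature factor f = -0.054·(14.7) = -0.7938
  sulphur-dioxide contribution → 27.61 μm/a
  chloride contribution → 84.81 μm/a
  ⇒ r_corr(carbon steel) = 112.4 μm/a
Category bounds: 80…200 μm/a bracket r_corr ⇒ C5

C5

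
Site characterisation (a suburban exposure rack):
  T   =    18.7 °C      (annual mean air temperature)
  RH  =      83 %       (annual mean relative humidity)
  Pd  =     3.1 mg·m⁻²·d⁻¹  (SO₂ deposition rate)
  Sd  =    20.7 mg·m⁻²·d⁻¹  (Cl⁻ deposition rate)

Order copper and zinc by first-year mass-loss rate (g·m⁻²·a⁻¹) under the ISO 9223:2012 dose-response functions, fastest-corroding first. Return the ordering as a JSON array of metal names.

copper: T>10 °C ⇒ hinge -0.080·(18.7−10) = -0.6960
  SO₂ term: 0.0053·3.1^0.26·exp(0.059·83-0.6960) = 0.4748
  Cl⁻ term: 0.01025·20.7^0.27·exp(0.036·83+0.049·18.7) = 1.153
  r_corr = 0.4748 + 1.153 = 1.627 μm/a
  mass loss = 1.627 μm/a × 8.96 g/cm³ = 14.58 g·m⁻²·a⁻¹
zinc: temperature factor f = -0.071·(8.7) = -0.6177
  SO₂ term: 0.0129·3.1^0.44·exp(0.046·83-0.6177) = 0.5208
  Sd branch = 0.0175·Sd^0.57·e^(0.008·RH+0.085·T) = 0.9372 μm/a
  r_corr = 0.5208 + 0.9372 = 1.458 μm/a
  mass loss = 1.458 μm/a × 7.14 g/cm³ = 10.41 g·m⁻²·a⁻¹
Ordering by g·m⁻²·a⁻¹: copper (14.6) > zinc (10.4)

["copper", "zinc"]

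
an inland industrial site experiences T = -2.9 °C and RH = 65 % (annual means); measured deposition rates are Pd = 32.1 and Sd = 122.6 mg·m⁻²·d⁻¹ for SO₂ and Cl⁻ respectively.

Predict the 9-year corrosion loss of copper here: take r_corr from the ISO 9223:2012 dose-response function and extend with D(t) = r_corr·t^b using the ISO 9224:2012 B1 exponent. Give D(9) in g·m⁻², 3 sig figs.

D(9) = 17.7 g·m⁻²

copper: temperature factor f = +0.126·(-12.9) = -1.6254
  sulphur-dioxide contribution → 0.119 μm/a
  chloride contribution → 0.3382 μm/a
  total first-year rate 0.4572 μm/a
ISO 9224: D(t) = r_corr · t^b with b = 0.667 (copper, B1)
  D(9) = 0.4572 × 9^0.667 = 0.4572 × 4.33 = 1.98 μm
  Mass loss = 1.98 μm × 8.96 g/cm³ = 17.74 g·m⁻²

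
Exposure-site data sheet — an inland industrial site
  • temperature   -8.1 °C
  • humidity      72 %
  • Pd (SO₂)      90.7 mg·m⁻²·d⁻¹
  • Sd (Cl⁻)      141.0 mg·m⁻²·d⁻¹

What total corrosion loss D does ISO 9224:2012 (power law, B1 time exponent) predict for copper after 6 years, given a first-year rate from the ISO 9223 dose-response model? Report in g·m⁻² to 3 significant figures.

D(6) = 14.0 g·m⁻²

copper: T≤10 °C ⇒ hinge +0.126·(-8.1−10) = -2.2806
  Pd branch = 0.0053·Pd^0.26·e^(0.059·RH+f) = 0.1224 μm/a
  Cl⁻ term: 0.01025·141.0^0.27·exp(0.036·72+0.049·-8.1) = 0.3502
  r_corr = 0.1224 + 0.3502 = 0.4726 μm/a
Power-law: D(6) = r_corr · 6^0.667
  D(6) = 0.4726 × 6^0.667 = 0.4726 × 3.304 = 1.561 μm
  Mass loss = 1.561 μm × 8.96 g/cm³ = 13.99 g·m⁻²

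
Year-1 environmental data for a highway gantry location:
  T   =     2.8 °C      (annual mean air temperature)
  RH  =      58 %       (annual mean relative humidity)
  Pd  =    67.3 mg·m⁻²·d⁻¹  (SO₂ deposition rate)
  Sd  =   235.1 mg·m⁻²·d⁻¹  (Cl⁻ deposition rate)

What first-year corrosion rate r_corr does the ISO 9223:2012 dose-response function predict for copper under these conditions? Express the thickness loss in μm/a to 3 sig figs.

r_corr = 0.610 μm/a

copper: T≤10 °C ⇒ hinge +0.126·(2.8−10) = -0.9072
  Pd branch = 0.0053·Pd^0.26·e^(0.059·RH+f) = 0.1958 μm/a
  Sd branch = 0.01025·Sd^0.27·e^(0.036·RH+0.049·T) = 0.4143 μm/a
  sum: 0.1958 + 0.4143 → r_corr = 0.6101 μm/a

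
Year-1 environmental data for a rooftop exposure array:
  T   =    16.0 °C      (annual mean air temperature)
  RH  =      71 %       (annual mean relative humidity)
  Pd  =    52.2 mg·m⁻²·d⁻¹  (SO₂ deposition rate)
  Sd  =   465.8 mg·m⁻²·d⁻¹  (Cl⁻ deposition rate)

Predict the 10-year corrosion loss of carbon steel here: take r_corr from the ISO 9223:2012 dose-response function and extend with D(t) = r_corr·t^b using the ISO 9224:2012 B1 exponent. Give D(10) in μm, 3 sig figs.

carbon steel: f(T) = -0.054·(T−10) [T>10 °C] = -0.3240
  sulphur-dioxide contribution → 41.41 μm/a
  chloride contribution → 90.86 μm/a
  ⇒ r_corr(carbon steel) = 132.3 μm/a
Power-law: D(10) = r_corr · 10^0.523
  D(10) = 132.3 × 10^0.523 = 132.3 × 3.334 = 441 μm

D(10) = 441 μm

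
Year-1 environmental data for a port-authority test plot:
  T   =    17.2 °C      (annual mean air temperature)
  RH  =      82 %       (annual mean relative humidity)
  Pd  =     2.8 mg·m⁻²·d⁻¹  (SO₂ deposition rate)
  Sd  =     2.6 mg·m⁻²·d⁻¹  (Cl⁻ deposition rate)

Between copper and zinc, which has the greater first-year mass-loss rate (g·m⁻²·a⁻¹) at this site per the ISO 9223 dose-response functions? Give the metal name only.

copper: T>10 °C ⇒ hinge -0.080·(17.2−10) = -0.5760
  SO₂ term: 0.0053·2.8^0.26·exp(0.059·82-0.5760) = 0.4915
  Cl⁻ term: 0.01025·2.6^0.27·exp(0.036·82+0.049·17.2) = 0.59
  sum: 0.4915 + 0.59 → r_corr = 1.081 μm/a
  mass loss = 1.081 μm/a × 8.96 g/cm³ = 9.69 g·m⁻²·a⁻¹
zinc: temperature factor f = -0.071·(7.2) = -0.5112
  SO₂ term: 0.0129·2.8^0.44·exp(0.046·82-0.5112) = 0.529
  Cl⁻ term: 0.0175·2.6^0.57·exp(0.008·82+0.085·17.2) = 0.2508
  sum: 0.529 + 0.2508 → r_corr = 0.7799 μm/a
  mass loss = 0.7799 μm/a × 7.14 g/cm³ = 5.568 g·m⁻²·a⁻¹
Ordering by g·m⁻²·a⁻¹: copper (9.69) > zinc (5.57)

copper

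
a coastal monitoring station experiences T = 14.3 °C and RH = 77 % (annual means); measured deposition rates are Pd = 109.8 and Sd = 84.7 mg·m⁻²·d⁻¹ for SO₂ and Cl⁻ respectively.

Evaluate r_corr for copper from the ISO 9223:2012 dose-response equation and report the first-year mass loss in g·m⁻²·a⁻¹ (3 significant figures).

r_corr = 20.5 g·m⁻²·a⁻¹

copper: T>10 °C ⇒ hinge -0.080·(14.3−10) = -0.3440
  sulphur-dioxide contribution → 1.198 μm/a
  chloride contribution → 1.095 μm/a
  ⇒ r_corr(copper) = 2.293 μm/a
Convert to mass loss: 2.293 μm/a × 8.96 g/cm³ = 20.55 g·m⁻²·a⁻¹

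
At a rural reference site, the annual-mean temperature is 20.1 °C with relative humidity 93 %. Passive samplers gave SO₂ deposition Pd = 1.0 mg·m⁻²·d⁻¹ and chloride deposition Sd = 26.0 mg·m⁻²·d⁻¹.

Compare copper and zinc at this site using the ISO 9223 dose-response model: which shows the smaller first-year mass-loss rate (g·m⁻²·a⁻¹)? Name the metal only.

copper: f(T) = -0.080·(T−10) [T>10 °C] = -0.8080
  SO₂ term: 0.0053·1.0^0.26·exp(0.059·93-0.8080) = 0.5706
  Cl⁻ term: 0.01025·26.0^0.27·exp(0.036·93+0.049·20.1) = 1.882
  sum: 0.5706 + 1.882 → r_corr = 2.452 μm/a
  mass loss = 2.452 μm/a × 8.96 g/cm³ = 21.97 g·m⁻²·a⁻¹
zinc: f(T) = -0.071·(T−10) [T>10 °C] = -0.7171
  SO₂ term: 0.0129·1.0^0.44·exp(0.046·93-0.7171) = 0.454
  Cl⁻ term: 0.0175·26.0^0.57·exp(0.008·93+0.085·20.1) = 1.302
  sum: 0.454 + 1.302 → r_corr = 1.756 μm/a
  mass loss = 1.756 μm/a × 7.14 g/cm³ = 12.54 g·m⁻²·a⁻¹
Ordering by g·m⁻²·a⁻¹: copper (22) > zinc (12.5)

zinc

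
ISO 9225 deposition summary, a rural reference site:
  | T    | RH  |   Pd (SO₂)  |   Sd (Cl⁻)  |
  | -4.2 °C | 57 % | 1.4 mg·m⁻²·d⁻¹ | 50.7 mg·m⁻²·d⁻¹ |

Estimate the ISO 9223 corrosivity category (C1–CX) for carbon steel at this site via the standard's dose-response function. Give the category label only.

C2

carbon steel: f(T) = +0.150·(T−10) [T≤10 °C] = -2.1300
  sulphur-dioxide contribution → 0.7834 μm/a
  chloride contribution → 6.451 μm/a
  ⇒ r_corr(carbon steel) = 7.235 μm/a
7.23 μm/a falls in (1.3, 25] for carbon steel → category C2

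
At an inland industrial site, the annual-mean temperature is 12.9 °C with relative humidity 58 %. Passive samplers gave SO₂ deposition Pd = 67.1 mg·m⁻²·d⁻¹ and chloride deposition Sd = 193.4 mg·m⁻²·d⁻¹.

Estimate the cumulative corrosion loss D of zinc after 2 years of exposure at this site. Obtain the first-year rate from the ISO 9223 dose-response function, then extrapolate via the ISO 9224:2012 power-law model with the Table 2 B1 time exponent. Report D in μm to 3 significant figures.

zinc: T>10 °C ⇒ hinge -0.071·(12.9−10) = -0.2059
  SO₂ term: 0.0129·67.1^0.44·exp(0.046·58-0.2059) = 0.963
  Cl⁻ term: 0.0175·193.4^0.57·exp(0.008·58+0.085·12.9) = 1.675
  sum: 0.963 + 1.675 → r_corr = 2.638 μm/a
ISO 9224: D(t) = r_corr · t^b with b = 0.813 (zinc, B1)
  D(2) = 2.638 × 2^0.813 = 2.638 × 1.757 = 4.635 μm

D(2) = 4.63 μm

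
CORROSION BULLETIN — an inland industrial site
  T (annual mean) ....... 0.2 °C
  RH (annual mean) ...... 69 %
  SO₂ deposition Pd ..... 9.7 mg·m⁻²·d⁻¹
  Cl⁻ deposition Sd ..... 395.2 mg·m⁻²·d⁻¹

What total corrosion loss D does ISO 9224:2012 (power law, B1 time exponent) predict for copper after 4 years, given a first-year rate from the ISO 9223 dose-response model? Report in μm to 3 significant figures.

copper: T≤10 °C ⇒ hinge +0.126·(0.2−10) = -1.2348
  Pd branch = 0.0053·Pd^0.26·e^(0.059·RH+f) = 0.1631 μm/a
  Cl⁻ term: 0.01025·395.2^0.27·exp(0.036·69+0.049·0.2) = 0.6236
  r_corr = 0.1631 + 0.6236 = 0.7868 μm/a
Long-term exponent b (ISO 9224 Table 2, B1) = 0.667
  D(4) = 0.7868 × 4^0.667 = 0.7868 × 2.521 = 1.983 μm

D(4) = 1.98 μm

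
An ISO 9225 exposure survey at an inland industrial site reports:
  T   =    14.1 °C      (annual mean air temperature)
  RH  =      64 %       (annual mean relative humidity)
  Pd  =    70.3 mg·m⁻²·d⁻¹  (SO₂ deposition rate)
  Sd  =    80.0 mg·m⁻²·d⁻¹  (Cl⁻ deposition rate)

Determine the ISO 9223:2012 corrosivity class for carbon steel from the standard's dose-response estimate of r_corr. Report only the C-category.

C4

carbon steel: temperature factor f = -0.054·(4.1) = -0.2214
  SO₂ term: 1.77·70.3^0.52·exp(0.02·64-0.2214) = 46.57
  Cl⁻ term: 0.102·80.0^0.62·exp(0.033·64+0.04·14.1) = 22.42
  sum: 46.57 + 22.42 → r_corr = 69 μm/a
69 μm/a falls in (50, 80] for carbon steel → category C4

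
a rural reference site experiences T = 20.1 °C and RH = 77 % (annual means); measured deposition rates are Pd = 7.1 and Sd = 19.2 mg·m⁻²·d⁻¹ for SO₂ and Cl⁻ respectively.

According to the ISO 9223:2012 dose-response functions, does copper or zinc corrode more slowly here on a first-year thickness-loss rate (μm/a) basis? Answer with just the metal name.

copper

copper: T>10 °C ⇒ hinge -0.080·(20.1−10) = -0.8080
  SO₂ term: 0.0053·7.1^0.26·exp(0.059·77-0.8080) = 0.3696
  Sd branch = 0.01025·Sd^0.27·e^(0.036·RH+0.049·T) = 0.9746 μm/a
  r_corr = 0.3696 + 0.9746 = 1.344 μm/a
zinc: temperature factor f = -0.071·(10.1) = -0.7171
  SO₂ term: 0.0129·7.1^0.44·exp(0.046·77-0.7171) = 0.5152
  Cl⁻ term: 0.0175·19.2^0.57·exp(0.008·77+0.085·20.1) = 0.9639
  r_corr = 0.5152 + 0.9639 = 1.479 μm/a
Ordering by μm/a: zinc (1.48) > copper (1.34)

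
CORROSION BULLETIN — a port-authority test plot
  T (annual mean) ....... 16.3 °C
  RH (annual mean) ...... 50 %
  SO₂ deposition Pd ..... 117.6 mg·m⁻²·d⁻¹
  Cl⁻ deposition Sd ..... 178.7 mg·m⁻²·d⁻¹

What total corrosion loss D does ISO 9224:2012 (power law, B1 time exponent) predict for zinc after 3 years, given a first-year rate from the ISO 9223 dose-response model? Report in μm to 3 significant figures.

D(3) = 6.54 μm

zinc: f(T) = -0.071·(T−10) [T>10 °C] = -0.4473
  SO₂ term: 0.0129·117.6^0.44·exp(0.046·50-0.4473) = 0.6702
  Sd branch = 0.0175·Sd^0.57·e^(0.008·RH+0.085·T) = 2.005 μm/a
  sum: 0.6702 + 2.005 → r_corr = 2.675 μm/a
Power-law: D(3) = r_corr · 3^0.813
  D(3) = 2.675 × 3^0.813 = 2.675 × 2.443 = 6.536 μm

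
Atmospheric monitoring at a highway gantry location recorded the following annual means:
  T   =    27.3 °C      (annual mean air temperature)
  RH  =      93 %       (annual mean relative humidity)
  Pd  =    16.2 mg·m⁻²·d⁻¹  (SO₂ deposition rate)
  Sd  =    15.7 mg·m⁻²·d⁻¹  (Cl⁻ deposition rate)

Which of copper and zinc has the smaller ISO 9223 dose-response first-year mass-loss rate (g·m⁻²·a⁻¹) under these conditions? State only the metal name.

copper: f(T) = -0.080·(T−10) [T>10 °C] = -1.3840
  SO₂ term: 0.0053·16.2^0.26·exp(0.059·93-1.3840) = 0.6617
  Sd branch = 0.01025·Sd^0.27·e^(0.036·RH+0.049·T) = 2.337 μm/a
  sum: 0.6617 + 2.337 → r_corr = 2.998 μm/a
  mass loss = 2.998 μm/a × 8.96 g/cm³ = 26.87 g·m⁻²·a⁻¹
zinc: temperature factor f = -0.071·(17.3) = -1.2283
  Pd branch = 0.0129·Pd^0.44·e^(0.046·RH+f) = 0.9274 μm/a
  Cl⁻ term: 0.0175·15.7^0.57·exp(0.008·93+0.085·27.3) = 1.801
  r_corr = 0.9274 + 1.801 = 2.729 μm/a
  mass loss = 2.729 μm/a × 7.14 g/cm³ = 19.48 g·m⁻²·a⁻¹
Ordering by g·m⁻²·a⁻¹: copper (26.9) > zinc (19.5)

zinc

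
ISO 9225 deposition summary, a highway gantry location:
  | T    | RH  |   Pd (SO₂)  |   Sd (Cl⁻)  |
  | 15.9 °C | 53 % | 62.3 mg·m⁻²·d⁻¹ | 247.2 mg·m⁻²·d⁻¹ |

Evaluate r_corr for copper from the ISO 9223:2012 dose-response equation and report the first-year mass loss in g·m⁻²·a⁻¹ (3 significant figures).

r_corr = 7.95 g·m⁻²·a⁻¹

copper: f(T) = -0.080·(T−10) [T>10 °C] = -0.4720
  SO₂ term: 0.0053·62.3^0.26·exp(0.059·53-0.4720) = 0.2207
  Sd branch = 0.01025·Sd^0.27·e^(0.036·RH+0.049·T) = 0.6666 μm/a
  r_corr = 0.2207 + 0.6666 = 0.8873 μm/a
Convert to mass loss: 0.8873 μm/a × 8.96 g/cm³ = 7.95 g·m⁻²·a⁻¹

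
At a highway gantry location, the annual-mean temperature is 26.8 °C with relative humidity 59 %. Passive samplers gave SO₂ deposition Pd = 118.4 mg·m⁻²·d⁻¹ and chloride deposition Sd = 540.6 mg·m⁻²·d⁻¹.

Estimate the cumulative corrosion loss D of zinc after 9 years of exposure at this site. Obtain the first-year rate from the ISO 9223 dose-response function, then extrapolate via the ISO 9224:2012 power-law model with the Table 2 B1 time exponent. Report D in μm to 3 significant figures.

zinc: temperature factor f = -0.071·(16.8) = -1.1928
  Pd branch = 0.0129·Pd^0.44·e^(0.046·RH+f) = 0.4825 μm/a
  Cl⁻ term: 0.0175·540.6^0.57·exp(0.008·59+0.085·26.8) = 9.888
  r_corr = 0.4825 + 9.888 = 10.37 μm/a
Long-term exponent b (ISO 9224 Table 2, B1) = 0.813
  D(9) = 10.37 × 9^0.813 = 10.37 × 5.968 = 61.88 μm

D(9) = 61.9 μm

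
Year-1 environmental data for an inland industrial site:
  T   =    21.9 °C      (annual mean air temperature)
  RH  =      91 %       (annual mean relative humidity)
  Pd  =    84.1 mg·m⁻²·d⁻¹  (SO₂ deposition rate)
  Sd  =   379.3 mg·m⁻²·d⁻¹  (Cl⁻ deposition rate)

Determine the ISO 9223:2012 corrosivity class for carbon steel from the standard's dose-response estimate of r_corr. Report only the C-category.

CX

carbon steel: temperature factor f = -0.054·(11.9) = -0.6426
  sulphur-dioxide contribution → 57.57 μm/a
  chloride contribution → 196 μm/a
  ⇒ r_corr(carbon steel) = 253.5 μm/a
Category bounds: 200…700 μm/a bracket r_corr ⇒ CX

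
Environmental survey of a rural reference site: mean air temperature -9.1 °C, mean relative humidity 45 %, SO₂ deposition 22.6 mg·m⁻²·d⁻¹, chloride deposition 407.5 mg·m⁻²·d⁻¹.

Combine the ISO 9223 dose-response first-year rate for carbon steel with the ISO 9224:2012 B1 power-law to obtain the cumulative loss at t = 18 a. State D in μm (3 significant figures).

D(18) = 64.6 μm

carbon steel: f(T) = +0.150·(T−10) [T≤10 °C] = -2.8650
  sulphur-dioxide contribution → 1.255 μm/a
  chloride contribution → 12.99 μm/a
  total first-year rate 14.25 μm/a
ISO 9224: D(t) = r_corr · t^b with b = 0.523 (carbon steel, B1)
  D(18) = 14.25 × 18^0.523 = 14.25 × 4.534 = 64.61 μm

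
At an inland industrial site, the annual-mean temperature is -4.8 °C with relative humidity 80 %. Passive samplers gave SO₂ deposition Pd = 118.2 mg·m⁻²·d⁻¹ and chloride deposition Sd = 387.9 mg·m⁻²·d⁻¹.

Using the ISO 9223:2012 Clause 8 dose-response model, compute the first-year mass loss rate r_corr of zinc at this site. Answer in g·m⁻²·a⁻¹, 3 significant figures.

zinc: T≤10 °C ⇒ hinge +0.038·(-4.8−10) = -0.5624
  SO₂ term: 0.0129·118.2^0.44·exp(0.046·80-0.5624) = 2.38
  Cl⁻ term: 0.0175·387.9^0.57·exp(0.008·80+0.085·-4.8) = 0.6597
  sum: 2.38 + 0.6597 → r_corr = 3.039 μm/a
Convert to mass loss: 3.039 μm/a × 7.14 g/cm³ = 21.7 g·m⁻²·a⁻¹

r_corr = 21.7 g·m⁻²·a⁻¹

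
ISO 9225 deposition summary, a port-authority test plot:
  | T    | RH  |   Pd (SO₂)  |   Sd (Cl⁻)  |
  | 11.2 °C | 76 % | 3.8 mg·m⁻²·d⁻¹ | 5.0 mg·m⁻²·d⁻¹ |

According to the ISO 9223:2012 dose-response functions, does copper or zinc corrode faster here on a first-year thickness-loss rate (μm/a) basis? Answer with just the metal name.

copper

copper: T>10 °C ⇒ hinge -0.080·(11.2−10) = -0.0960
  SO₂ term: 0.0053·3.8^0.26·exp(0.059·76-0.0960) = 0.6035
  Cl⁻ term: 0.01025·5.0^0.27·exp(0.036·76+0.049·11.2) = 0.4227
  r_corr = 0.6035 + 0.4227 = 1.026 μm/a
zinc: temperature factor f = -0.071·(1.2) = -0.0852
  SO₂ term: 0.0129·3.8^0.44·exp(0.046·76-0.0852) = 0.703
  Sd branch = 0.0175·Sd^0.57·e^(0.008·RH+0.085·T) = 0.2084 μm/a
  sum: 0.703 + 0.2084 → r_corr = 0.9115 μm/a
Ordering by μm/a: copper (1.03) > zinc (0.911)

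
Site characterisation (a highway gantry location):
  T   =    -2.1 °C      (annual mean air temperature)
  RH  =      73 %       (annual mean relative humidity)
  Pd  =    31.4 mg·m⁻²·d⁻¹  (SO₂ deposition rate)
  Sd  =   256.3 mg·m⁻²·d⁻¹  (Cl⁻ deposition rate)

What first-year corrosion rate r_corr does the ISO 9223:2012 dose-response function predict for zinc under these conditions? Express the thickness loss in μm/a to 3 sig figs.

zinc: f(T) = +0.038·(T−10) [T≤10 °C] = -0.4598
  SO₂ term: 0.0129·31.4^0.44·exp(0.046·73-0.4598) = 1.066
  Cl⁻ term: 0.0175·256.3^0.57·exp(0.008·73+0.085·-2.1) = 0.6196
  sum: 1.066 + 0.6196 → r_corr = 1.686 μm/a

r_corr = 1.69 μm/a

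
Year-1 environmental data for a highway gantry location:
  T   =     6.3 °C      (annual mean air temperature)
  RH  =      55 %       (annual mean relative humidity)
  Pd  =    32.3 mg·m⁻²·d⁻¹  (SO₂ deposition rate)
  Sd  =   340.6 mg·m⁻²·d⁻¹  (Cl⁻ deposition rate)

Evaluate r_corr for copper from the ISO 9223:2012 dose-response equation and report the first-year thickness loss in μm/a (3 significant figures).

copper: T≤10 °C ⇒ hinge +0.126·(6.3−10) = -0.4662
  Pd branch = 0.0053·Pd^0.26·e^(0.059·RH+f) = 0.2106 μm/a
  Sd branch = 0.01025·Sd^0.27·e^(0.036·RH+0.049·T) = 0.488 μm/a
  sum: 0.2106 + 0.488 → r_corr = 0.6986 μm/a

r_corr = 0.699 μm/a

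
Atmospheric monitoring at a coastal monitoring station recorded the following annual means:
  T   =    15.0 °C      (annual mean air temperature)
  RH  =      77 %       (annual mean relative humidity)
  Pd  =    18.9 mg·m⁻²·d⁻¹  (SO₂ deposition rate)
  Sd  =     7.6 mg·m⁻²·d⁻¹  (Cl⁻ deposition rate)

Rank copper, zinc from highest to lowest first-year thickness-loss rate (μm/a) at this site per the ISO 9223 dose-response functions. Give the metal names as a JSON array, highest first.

["zinc", "copper"]

copper: temperature factor f = -0.080·(5.0) = -0.4000
  SO₂ term: 0.0053·18.9^0.26·exp(0.059·77-0.4000) = 0.7169
  Sd branch = 0.01025·Sd^0.27·e^(0.036·RH+0.049·T) = 0.591 μm/a
  sum: 0.7169 + 0.591 → r_corr = 1.308 μm/a
zinc: f(T) = -0.071·(T−10) [T>10 °C] = -0.3550
  SO₂ term: 0.0129·18.9^0.44·exp(0.046·77-0.3550) = 1.138
  Cl⁻ term: 0.0175·7.6^0.57·exp(0.008·77+0.085·15.0) = 0.3684
  sum: 1.138 + 0.3684 → r_corr = 1.507 μm/a
Ordering by μm/a: zinc (1.51) > copper (1.31)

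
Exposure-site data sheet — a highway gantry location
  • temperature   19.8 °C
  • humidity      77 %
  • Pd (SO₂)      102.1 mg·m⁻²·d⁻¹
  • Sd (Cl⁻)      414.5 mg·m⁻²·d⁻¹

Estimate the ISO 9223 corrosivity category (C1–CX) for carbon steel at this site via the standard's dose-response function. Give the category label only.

carbon steel: f(T) = -0.054·(T−10) [T>10 °C] = -0.5292
  SO₂ term: 1.77·102.1^0.52·exp(0.02·77-0.5292) = 53.91
  Sd branch = 0.102·Sd^0.62·e^(0.033·RH+0.04·T) = 119.9 μm/a
  r_corr = 53.91 + 119.9 = 173.8 μm/a
174 μm/a falls in (80, 200] for carbon steel → category C5

C5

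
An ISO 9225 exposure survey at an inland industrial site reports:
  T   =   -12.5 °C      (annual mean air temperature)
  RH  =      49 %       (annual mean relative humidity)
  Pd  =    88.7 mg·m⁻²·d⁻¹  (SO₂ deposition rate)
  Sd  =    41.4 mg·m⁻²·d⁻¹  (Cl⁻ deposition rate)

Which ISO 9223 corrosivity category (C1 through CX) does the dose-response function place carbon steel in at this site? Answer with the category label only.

carbon steel: f(T) = +0.150·(T−10) [T≤10 °C] = -3.3750
  sulphur-dioxide contribution → 1.662 μm/a
  chloride contribution → 3.135 μm/a
  ⇒ r_corr(carbon steel) = 4.798 μm/a
4.8 μm/a falls in (1.3, 25] for carbon steel → category C2

C2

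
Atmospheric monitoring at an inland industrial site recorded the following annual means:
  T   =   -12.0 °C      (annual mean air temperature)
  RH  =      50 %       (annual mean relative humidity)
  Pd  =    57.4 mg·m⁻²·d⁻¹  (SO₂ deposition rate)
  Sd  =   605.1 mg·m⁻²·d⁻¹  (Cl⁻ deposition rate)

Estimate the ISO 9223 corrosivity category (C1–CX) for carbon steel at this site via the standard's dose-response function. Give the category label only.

C2

carbon steel: f(T) = +0.150·(T−10) [T≤10 °C] = -3.3000
  SO₂ term: 1.77·57.4^0.52·exp(0.02·50-3.3000) = 1.458
  Sd branch = 0.102·Sd^0.62·e^(0.033·RH+0.04·T) = 17.44 μm/a
  r_corr = 1.458 + 17.44 = 18.89 μm/a
Category bounds: 1.3…25 μm/a bracket r_corr ⇒ C2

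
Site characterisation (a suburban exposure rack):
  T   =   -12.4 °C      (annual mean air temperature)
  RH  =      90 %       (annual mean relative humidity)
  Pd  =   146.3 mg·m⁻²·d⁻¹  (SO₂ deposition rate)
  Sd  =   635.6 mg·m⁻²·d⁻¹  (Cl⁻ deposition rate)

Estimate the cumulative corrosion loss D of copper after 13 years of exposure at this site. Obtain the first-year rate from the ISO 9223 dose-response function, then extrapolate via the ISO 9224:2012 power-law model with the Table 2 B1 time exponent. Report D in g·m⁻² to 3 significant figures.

D(13) = 51.9 g·m⁻²

copper: T≤10 °C ⇒ hinge +0.126·(-12.4−10) = -2.8224
  Pd branch = 0.0053·Pd^0.26·e^(0.059·RH+f) = 0.2331 μm/a
  Cl⁻ term: 0.01025·635.6^0.27·exp(0.036·90+0.049·-12.4) = 0.8144
  r_corr = 0.2331 + 0.8144 = 1.047 μm/a
ISO 9224: D(t) = r_corr · t^b with b = 0.667 (copper, B1)
  D(13) = 1.047 × 13^0.667 = 1.047 × 5.534 = 5.796 μm
  Mass loss = 5.796 μm × 8.96 g/cm³ = 51.93 g·m⁻²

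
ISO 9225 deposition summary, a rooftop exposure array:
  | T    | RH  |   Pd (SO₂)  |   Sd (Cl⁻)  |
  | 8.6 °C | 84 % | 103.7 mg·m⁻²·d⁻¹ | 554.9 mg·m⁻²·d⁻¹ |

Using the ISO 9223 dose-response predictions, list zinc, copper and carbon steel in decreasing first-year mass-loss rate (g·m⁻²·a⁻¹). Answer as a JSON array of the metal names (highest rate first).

["carbon steel", "zinc", "copper"]

zinc: f(T) = +0.038·(T−10) [T≤10 °C] = -0.0532
  Pd branch = 0.0129·Pd^0.44·e^(0.046·RH+f) = 4.493 μm/a
  Cl⁻ term: 0.0175·554.9^0.57·exp(0.008·84+0.085·8.6) = 2.609
  r_corr = 4.493 + 2.609 = 7.103 μm/a
  mass loss = 7.103 μm/a × 7.14 g/cm³ = 50.71 g·m⁻²·a⁻¹
copper: f(T) = +0.126·(T−10) [T≤10 °C] = -0.1764
  Pd branch = 0.0053·Pd^0.26·e^(0.059·RH+f) = 2.109 μm/a
  Cl⁻ term: 0.01025·554.9^0.27·exp(0.036·84+0.049·8.6) = 1.77
  sum: 2.109 + 1.77 → r_corr = 3.879 μm/a
  mass loss = 3.879 μm/a × 8.96 g/cm³ = 34.76 g·m⁻²·a⁻¹
carbon steel: f(T) = +0.150·(T−10) [T≤10 °C] = -0.2100
  Pd branch = 1.77·Pd^0.52·e^(0.02·RH+f) = 86.02 μm/a
  Sd branch = 0.102·Sd^0.62·e^(0.033·RH+0.04·T) = 115.7 μm/a
  sum: 86.02 + 115.7 → r_corr = 201.7 μm/a
  mass loss = 201.7 μm/a × 7.85 g/cm³ = 1583 g·m⁻²·a⁻¹
Ordering by g·m⁻²·a⁻¹: carbon steel (1580) > zinc (50.7) > copper (34.8)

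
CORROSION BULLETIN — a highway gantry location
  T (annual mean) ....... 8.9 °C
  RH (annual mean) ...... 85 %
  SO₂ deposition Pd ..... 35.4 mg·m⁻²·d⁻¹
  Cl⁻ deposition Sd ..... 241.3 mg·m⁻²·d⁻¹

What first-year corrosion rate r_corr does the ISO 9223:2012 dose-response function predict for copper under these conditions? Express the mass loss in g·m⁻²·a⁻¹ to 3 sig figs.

r_corr = 29.1 g·m⁻²·a⁻¹

copper: temperature factor f = +0.126·(-1.1) = -0.1386
  sulphur-dioxide contribution → 1.757 μm/a
  chloride contribution → 1.487 μm/a
  ⇒ r_corr(copper) = 3.244 μm/a
Convert to mass loss: 3.244 μm/a × 8.96 g/cm³ = 29.07 g·m⁻²·a⁻¹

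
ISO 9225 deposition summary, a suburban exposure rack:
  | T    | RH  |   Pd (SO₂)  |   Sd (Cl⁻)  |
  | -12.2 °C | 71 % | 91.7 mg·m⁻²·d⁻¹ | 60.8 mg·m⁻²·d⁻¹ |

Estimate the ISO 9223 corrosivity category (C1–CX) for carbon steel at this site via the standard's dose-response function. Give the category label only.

C2

carbon steel: temperature factor f = +0.150·(-22.2) = -3.3300
  sulphur-dioxide contribution → 2.747 μm/a
  chloride contribution → 8.322 μm/a
  total first-year rate 11.07 μm/a
11.1 μm/a falls in (1.3, 25] for carbon steel → category C2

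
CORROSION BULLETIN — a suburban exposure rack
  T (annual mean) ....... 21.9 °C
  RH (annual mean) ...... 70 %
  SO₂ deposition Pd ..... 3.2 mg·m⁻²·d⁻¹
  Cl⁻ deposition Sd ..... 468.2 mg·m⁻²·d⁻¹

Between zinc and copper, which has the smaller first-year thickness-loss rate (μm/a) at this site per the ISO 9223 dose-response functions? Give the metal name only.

zinc: temperature factor f = -0.071·(11.9) = -0.8449
  sulphur-dioxide contribution → 0.2314 μm/a
  chloride contribution → 6.559 μm/a
  total first-year rate 6.79 μm/a
copper: T>10 °C ⇒ hinge -0.080·(21.9−10) = -0.9520
  sulphur-dioxide contribution → 0.1721 μm/a
  chloride contribution → 1.96 μm/a
  ⇒ r_corr(copper) = 2.132 μm/a
Ordering by μm/a: zinc (6.79) > copper (2.13)

copper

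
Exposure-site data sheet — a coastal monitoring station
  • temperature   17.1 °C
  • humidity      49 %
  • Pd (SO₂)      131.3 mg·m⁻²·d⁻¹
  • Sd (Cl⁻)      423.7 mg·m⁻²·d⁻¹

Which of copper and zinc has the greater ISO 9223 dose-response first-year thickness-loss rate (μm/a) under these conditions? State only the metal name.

copper: temperature factor f = -0.080·(7.1) = -0.5680
  Pd branch = 0.0053·Pd^0.26·e^(0.059·RH+f) = 0.1923 μm/a
  Cl⁻ term: 0.01025·423.7^0.27·exp(0.036·49+0.049·17.1) = 0.708
  sum: 0.1923 + 0.708 → r_corr = 0.9002 μm/a
zinc: temperature factor f = -0.071·(7.1) = -0.5041
  Pd branch = 0.0129·Pd^0.44·e^(0.046·RH+f) = 0.6347 μm/a
  Sd branch = 0.0175·Sd^0.57·e^(0.008·RH+0.085·T) = 3.483 μm/a
  sum: 0.6347 + 3.483 → r_corr = 4.118 μm/a
Ordering by μm/a: zinc (4.12) > copper (0.9)

zinc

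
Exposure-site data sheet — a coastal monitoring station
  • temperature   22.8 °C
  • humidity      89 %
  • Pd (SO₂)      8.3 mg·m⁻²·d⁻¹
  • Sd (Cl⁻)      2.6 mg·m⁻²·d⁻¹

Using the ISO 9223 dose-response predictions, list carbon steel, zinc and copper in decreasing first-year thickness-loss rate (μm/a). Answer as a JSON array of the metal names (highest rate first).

carbon steel: f(T) = -0.054·(T−10) [T>10 °C] = -0.6912
  sulphur-dioxide contribution → 15.8 μm/a
  chloride contribution → 8.659 μm/a
  ⇒ r_corr(carbon steel) = 24.46 μm/a
zinc: f(T) = -0.071·(T−10) [T>10 °C] = -0.9088
  sulphur-dioxide contribution → 0.7912 μm/a
  chloride contribution → 0.427 μm/a
  ⇒ r_corr(zinc) = 1.218 μm/a
copper: T>10 °C ⇒ hinge -0.080·(22.8−10) = -1.0240
  sulphur-dioxide contribution → 0.6295 μm/a
  chloride contribution → 0.9987 μm/a
  ⇒ r_corr(copper) = 1.628 μm/a
Ordering by μm/a: carbon steel (24.5) > copper (1.63) > zinc (1.22)

["carbon steel", "copper", "zinc"]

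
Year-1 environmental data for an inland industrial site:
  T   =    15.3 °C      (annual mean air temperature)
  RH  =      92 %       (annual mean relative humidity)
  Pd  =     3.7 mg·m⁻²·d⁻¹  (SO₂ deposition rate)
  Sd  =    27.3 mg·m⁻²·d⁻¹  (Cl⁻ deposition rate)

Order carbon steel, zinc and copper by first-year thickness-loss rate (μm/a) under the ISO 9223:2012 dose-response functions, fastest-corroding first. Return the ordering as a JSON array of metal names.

["carbon steel", "copper", "zinc"]

carbon steel: f(T) = -0.054·(T−10) [T>10 °C] = -0.2862
  Pd branch = 1.77·Pd^0.52·e^(0.02·RH+f) = 16.53 μm/a
  Sd branch = 0.102·Sd^0.62·e^(0.033·RH+0.04·T) = 30.43 μm/a
  sum: 16.53 + 30.43 → r_corr = 46.96 μm/a
zinc: f(T) = -0.071·(T−10) [T>10 °C] = -0.3763
  Pd branch = 0.0129·Pd^0.44·e^(0.046·RH+f) = 1.084 μm/a
  Cl⁻ term: 0.0175·27.3^0.57·exp(0.008·92+0.085·15.3) = 0.8833
  r_corr = 1.084 + 0.8833 = 1.967 μm/a
copper: f(T) = -0.080·(T−10) [T>10 °C] = -0.4240
  Pd branch = 0.0053·Pd^0.26·e^(0.059·RH+f) = 1.11 μm/a
  Cl⁻ term: 0.01025·27.3^0.27·exp(0.036·92+0.049·15.3) = 1.454
  r_corr = 1.11 + 1.454 = 2.563 μm/a
Ordering by μm/a: carbon steel (47) > copper (2.56) > zinc (1.97)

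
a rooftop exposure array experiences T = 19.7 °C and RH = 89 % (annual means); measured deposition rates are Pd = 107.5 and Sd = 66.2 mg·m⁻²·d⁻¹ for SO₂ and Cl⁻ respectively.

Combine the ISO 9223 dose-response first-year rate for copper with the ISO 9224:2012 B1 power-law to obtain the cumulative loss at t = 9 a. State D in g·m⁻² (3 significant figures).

D(9) = 141 g·m⁻²

copper: temperature factor f = -0.080·(9.7) = -0.7760
  SO₂ term: 0.0053·107.5^0.26·exp(0.059·89-0.7760) = 1.57
  Sd branch = 0.01025·Sd^0.27·e^(0.036·RH+0.049·T) = 2.056 μm/a
  sum: 1.57 + 2.056 → r_corr = 3.626 μm/a
ISO 9224: D(t) = r_corr · t^b with b = 0.667 (copper, B1)
  D(9) = 3.626 × 9^0.667 = 3.626 × 4.33 = 15.7 μm
  Mass loss = 15.7 μm × 8.96 g/cm³ = 140.7 g·m⁻²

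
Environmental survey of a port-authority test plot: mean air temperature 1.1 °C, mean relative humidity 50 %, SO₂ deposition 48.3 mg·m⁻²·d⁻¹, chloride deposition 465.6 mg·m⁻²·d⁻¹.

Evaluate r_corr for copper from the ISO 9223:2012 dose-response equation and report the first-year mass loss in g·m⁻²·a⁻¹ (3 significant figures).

copper: T≤10 °C ⇒ hinge +0.126·(1.1−10) = -1.1214
  sulphur-dioxide contribution → 0.09042 μm/a
  chloride contribution → 0.3437 μm/a
  ⇒ r_corr(copper) = 0.4342 μm/a
Convert to mass loss: 0.4342 μm/a × 8.96 g/cm³ = 3.89 g·m⁻²·a⁻¹

r_corr = 3.89 g·m⁻²·a⁻¹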